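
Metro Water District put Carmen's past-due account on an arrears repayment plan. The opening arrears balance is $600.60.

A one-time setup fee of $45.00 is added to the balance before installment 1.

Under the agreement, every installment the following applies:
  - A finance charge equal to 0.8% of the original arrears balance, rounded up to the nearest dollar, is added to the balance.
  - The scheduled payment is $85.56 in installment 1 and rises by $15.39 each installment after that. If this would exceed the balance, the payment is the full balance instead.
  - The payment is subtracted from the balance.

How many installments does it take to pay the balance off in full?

Installment 1: opening $645.60; interest $5.00 → $650.60; payment $85.56; balance $565.04
Installment 2: opening $565.04; interest $5.00 → $570.04; payment $100.95; balance $469.09
Installment 3: opening $469.09; interest $5.00 → $474.09; payment $116.34; balance $357.75
Installment 4: opening $357.75; interest $5.00 → $362.75; payment $131.73; balance $231.02
Installment 5: opening $231.02; interest $5.00 → $236.02; payment $147.12; balance $88.90
Installment 6: opening $88.90; interest $5.00 → $93.90; payment $93.90; balance $0.00
Balance reaches $0.00 in installment 6.

6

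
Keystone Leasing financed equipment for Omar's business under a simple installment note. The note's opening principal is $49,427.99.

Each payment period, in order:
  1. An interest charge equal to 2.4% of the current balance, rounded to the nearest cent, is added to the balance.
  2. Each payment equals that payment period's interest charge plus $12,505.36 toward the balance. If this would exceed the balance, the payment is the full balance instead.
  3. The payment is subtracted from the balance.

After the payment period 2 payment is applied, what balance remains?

$24,417.27

Payment period 1: $49,427.99 +$1,186.27 interest = $50,614.26; pay $13,691.63 → $36,922.63
Payment period 2: $36,922.63 +$886.14 interest = $37,808.77; pay $13,391.50 → $24,417.27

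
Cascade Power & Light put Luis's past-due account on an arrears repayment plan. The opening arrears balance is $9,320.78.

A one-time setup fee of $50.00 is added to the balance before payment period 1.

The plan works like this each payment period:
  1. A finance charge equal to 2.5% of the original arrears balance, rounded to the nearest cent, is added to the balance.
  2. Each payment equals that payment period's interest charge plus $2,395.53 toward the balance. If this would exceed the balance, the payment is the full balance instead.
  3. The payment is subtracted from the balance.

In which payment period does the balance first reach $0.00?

# | Opening | Interest | Payment | End bal
1 | $9,370.78 | $233.02 | $2,628.55 | $6,975.25
2 | $6,975.25 | $233.02 | $2,628.55 | $4,579.72
3 | $4,579.72 | $233.02 | $2,628.55 | $2,184.19
4 | $2,184.19 | $233.02 | $2,417.21 | $0.00
Balance reaches $0.00 in payment period 4.

4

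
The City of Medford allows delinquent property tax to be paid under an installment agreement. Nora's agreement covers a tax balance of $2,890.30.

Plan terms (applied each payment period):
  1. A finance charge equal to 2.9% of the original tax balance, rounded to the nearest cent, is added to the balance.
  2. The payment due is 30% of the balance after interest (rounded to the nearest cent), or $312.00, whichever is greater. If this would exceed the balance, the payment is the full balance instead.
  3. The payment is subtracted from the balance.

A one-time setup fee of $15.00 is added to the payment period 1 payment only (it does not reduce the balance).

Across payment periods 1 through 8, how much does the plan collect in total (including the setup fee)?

Payment period 1: opening $2,890.30; interest $83.82 → $2,974.12; payment $892.24 (+ $15.00 fee); balance $2,081.88
Payment period 2: opening $2,081.88; interest $83.82 → $2,165.70; payment $649.71; balance $1,515.99
Payment period 3: opening $1,515.99; interest $83.82 → $1,599.81; payment $479.94; balance $1,119.87
Payment period 4: opening $1,119.87; interest $83.82 → $1,203.69; payment $361.11; balance $842.58
Payment period 5: opening $842.58; interest $83.82 → $926.40; payment $312.00; balance $614.40
Payment period 6: opening $614.40; interest $83.82 → $698.22; payment $312.00; balance $386.22
Payment period 7: opening $386.22; interest $83.82 → $470.04; payment $312.00; balance $158.04
Payment period 8: opening $158.04; interest $83.82 → $241.86; payment $241.86; balance $0.00
Total paid: $3,575.86

$3,575.86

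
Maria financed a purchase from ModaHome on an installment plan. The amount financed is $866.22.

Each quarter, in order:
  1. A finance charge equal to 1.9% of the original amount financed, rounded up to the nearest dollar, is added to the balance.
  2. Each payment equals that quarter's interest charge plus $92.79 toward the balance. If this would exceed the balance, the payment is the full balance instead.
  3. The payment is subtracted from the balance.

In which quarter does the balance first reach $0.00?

10

# | Opening | Interest | Payment | End bal
1 | $866.22 | $17.00 | $109.79 | $773.43
2 | $773.43 | $17.00 | $109.79 | $680.64
3 | $680.64 | $17.00 | $109.79 | $587.85
4 | $587.85 | $17.00 | $109.79 | $495.06
5 | $495.06 | $17.00 | $109.79 | $402.27
6 | $402.27 | $17.00 | $109.79 | $309.48
7 | $309.48 | $17.00 | $109.79 | $216.69
8 | $216.69 | $17.00 | $109.79 | $123.90
9 | $123.90 | $17.00 | $109.79 | $31.11
10 | $31.11 | $17.00 | $48.11 | $0.00
Balance reaches $0.00 in quarter 10.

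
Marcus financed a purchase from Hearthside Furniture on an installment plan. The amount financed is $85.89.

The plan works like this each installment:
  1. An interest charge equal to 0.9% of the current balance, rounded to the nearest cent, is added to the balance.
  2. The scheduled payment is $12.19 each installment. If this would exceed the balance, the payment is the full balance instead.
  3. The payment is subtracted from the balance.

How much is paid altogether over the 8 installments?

$89.14

Installment 1: opening $85.89; interest $0.77 → $86.66; payment $12.19; balance $74.47
Installment 2: opening $74.47; interest $0.67 → $75.14; payment $12.19; balance $62.95
Installment 3: opening $62.95; interest $0.57 → $63.52; payment $12.19; balance $51.33
Installment 4: opening $51.33; interest $0.46 → $51.79; payment $12.19; balance $39.60
Installment 5: opening $39.60; interest $0.36 → $39.96; payment $12.19; balance $27.77
Installment 6: opening $27.77; interest $0.25 → $28.02; payment $12.19; balance $15.83
Installment 7: opening $15.83; interest $0.14 → $15.97; payment $12.19; balance $3.78
Installment 8: opening $3.78; interest $0.03 → $3.81; payment $3.81; balance $0.00
Total paid: $89.14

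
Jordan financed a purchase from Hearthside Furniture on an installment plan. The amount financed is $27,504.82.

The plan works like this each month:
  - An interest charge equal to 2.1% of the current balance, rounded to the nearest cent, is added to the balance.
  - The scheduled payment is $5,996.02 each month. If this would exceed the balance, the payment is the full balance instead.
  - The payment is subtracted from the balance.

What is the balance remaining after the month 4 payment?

$5,138.81

# | Opening | Interest | Payment | End bal
1 | $27,504.82 | $577.60 | $5,996.02 | $22,086.40
2 | $22,086.40 | $463.81 | $5,996.02 | $16,554.19
3 | $16,554.19 | $347.64 | $5,996.02 | $10,905.81
4 | $10,905.81 | $229.02 | $5,996.02 | $5,138.81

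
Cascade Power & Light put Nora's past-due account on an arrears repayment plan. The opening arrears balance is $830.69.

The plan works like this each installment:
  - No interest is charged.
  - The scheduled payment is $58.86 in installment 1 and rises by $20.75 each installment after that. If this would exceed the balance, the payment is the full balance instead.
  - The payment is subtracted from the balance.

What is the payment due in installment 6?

Installment 1: opening $830.69; payment $58.86; balance $771.83
Installment 2: opening $771.83; payment $79.61; balance $692.22
Installment 3: opening $692.22; payment $100.36; balance $591.86
Installment 4: opening $591.86; payment $121.11; balance $470.75
Installment 5: opening $470.75; payment $141.86; balance $328.89
Installment 6: opening $328.89; payment $162.61; balance $166.28

$162.61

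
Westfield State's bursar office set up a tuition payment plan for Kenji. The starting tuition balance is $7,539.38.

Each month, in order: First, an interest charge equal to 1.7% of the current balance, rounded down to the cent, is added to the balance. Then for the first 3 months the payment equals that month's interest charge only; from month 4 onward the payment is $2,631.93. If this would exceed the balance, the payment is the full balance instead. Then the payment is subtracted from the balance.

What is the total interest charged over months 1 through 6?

Month 1: $7,539.38 +$128.16 interest = $7,667.54; pay $128.16 → $7,539.38
Month 2: $7,539.38 +$128.16 interest = $7,667.54; pay $128.16 → $7,539.38
Month 3: $7,539.38 +$128.16 interest = $7,667.54; pay $128.16 → $7,539.38
Month 4: $7,539.38 +$128.16 interest = $7,667.54; pay $2,631.93 → $5,035.61
Month 5: $5,035.61 +$85.60 interest = $5,121.21; pay $2,631.93 → $2,489.28
Month 6: $2,489.28 +$42.31 interest = $2,531.59; pay $2,531.59 → $0.00
Total interest: $128.16 + $128.16 + $128.16 + $128.16 + $85.60 + $42.31 = $640.55

$640.55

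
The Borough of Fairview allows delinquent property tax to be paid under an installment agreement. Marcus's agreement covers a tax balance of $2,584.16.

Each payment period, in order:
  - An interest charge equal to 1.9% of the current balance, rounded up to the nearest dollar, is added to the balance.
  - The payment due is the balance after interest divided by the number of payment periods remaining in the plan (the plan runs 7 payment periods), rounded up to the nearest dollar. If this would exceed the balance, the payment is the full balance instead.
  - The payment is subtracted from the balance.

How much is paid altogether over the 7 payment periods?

$2,791.16

Payment period 1: $2,584.16 +$50.00 interest = $2,634.16; pay $377.00 → $2,257.16
Payment period 2: $2,257.16 +$43.00 interest = $2,300.16; pay $384.00 → $1,916.16
Payment period 3: $1,916.16 +$37.00 interest = $1,953.16; pay $391.00 → $1,562.16
Payment period 4: $1,562.16 +$30.00 interest = $1,592.16; pay $399.00 → $1,193.16
Payment period 5: $1,193.16 +$23.00 interest = $1,216.16; pay $406.00 → $810.16
Payment period 6: $810.16 +$16.00 interest = $826.16; pay $414.00 → $412.16
Payment period 7: $412.16 +$8.00 interest = $420.16; pay $420.16 → $0.00
Total paid: $2,791.16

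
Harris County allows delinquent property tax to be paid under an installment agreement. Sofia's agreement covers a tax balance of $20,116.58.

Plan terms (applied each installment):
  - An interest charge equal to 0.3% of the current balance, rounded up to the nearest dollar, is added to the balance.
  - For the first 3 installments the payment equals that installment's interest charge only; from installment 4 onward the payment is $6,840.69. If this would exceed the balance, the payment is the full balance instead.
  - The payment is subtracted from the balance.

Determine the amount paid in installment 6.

Installment 1: $20,116.58 +$61.00 interest = $20,177.58; pay $61.00 → $20,116.58
Installment 2: $20,116.58 +$61.00 interest = $20,177.58; pay $61.00 → $20,116.58
Installment 3: $20,116.58 +$61.00 interest = $20,177.58; pay $61.00 → $20,116.58
Installment 4: $20,116.58 +$61.00 interest = $20,177.58; pay $6,840.69 → $13,336.89
Installment 5: $13,336.89 +$41.00 interest = $13,377.89; pay $6,840.69 → $6,537.20
Installment 6: $6,537.20 +$20.00 interest = $6,557.20; pay $6,557.20 → $0.00

$6,557.20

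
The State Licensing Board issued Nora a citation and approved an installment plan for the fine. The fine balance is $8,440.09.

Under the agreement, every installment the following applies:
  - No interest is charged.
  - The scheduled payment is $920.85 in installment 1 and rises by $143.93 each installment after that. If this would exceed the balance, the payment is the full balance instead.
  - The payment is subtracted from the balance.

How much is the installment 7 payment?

Installment 1: opening $8,440.09; payment $920.85; balance $7,519.24
Installment 2: opening $7,519.24; payment $1,064.78; balance $6,454.46
Installment 3: opening $6,454.46; payment $1,208.71; balance $5,245.75
Installment 4: opening $5,245.75; payment $1,352.64; balance $3,893.11
Installment 5: opening $3,893.11; payment $1,496.57; balance $2,396.54
Installment 6: opening $2,396.54; payment $1,640.50; balance $756.04
Installment 7: opening $756.04; payment $756.04; balance $0.00

$756.04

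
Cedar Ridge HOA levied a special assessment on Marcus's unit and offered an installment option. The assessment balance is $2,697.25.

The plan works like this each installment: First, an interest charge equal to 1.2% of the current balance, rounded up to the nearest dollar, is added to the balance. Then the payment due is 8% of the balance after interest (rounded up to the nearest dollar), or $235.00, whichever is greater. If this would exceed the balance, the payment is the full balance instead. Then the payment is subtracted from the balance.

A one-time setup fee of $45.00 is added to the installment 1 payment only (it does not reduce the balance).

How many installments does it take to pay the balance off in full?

13

Installment 1: opening $2,697.25; interest $33.00 → $2,730.25; payment $235.00 (+ $45.00 fee); balance $2,495.25
Installment 2: opening $2,495.25; interest $30.00 → $2,525.25; payment $235.00; balance $2,290.25
Installment 3: opening $2,290.25; interest $28.00 → $2,318.25; payment $235.00; balance $2,083.25
Installment 4: opening $2,083.25; interest $25.00 → $2,108.25; payment $235.00; balance $1,873.25
Installment 5: opening $1,873.25; interest $23.00 → $1,896.25; payment $235.00; balance $1,661.25
Installment 6: opening $1,661.25; interest $20.00 → $1,681.25; payment $235.00; balance $1,446.25
Installment 7: opening $1,446.25; interest $18.00 → $1,464.25; payment $235.00; balance $1,229.25
Installment 8: opening $1,229.25; interest $15.00 → $1,244.25; payment $235.00; balance $1,009.25
Installment 9: opening $1,009.25; interest $13.00 → $1,022.25; payment $235.00; balance $787.25
Installment 10: opening $787.25; interest $10.00 → $797.25; payment $235.00; balance $562.25
Installment 11: opening $562.25; interest $7.00 → $569.25; payment $235.00; balance $334.25
Installment 12: opening $334.25; interest $5.00 → $339.25; payment $235.00; balance $104.25
Installment 13: opening $104.25; interest $2.00 → $106.25; payment $106.25; balance $0.00
Balance reaches $0.00 in installment 13.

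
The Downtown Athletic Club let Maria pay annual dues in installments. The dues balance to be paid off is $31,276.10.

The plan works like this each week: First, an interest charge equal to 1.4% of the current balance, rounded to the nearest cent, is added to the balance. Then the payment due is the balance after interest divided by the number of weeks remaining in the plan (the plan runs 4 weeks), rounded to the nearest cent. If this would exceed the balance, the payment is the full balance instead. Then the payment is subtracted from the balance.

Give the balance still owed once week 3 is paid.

Week 1: opening $31,276.10; interest $437.87 → $31,713.97; payment $7,928.49; balance $23,785.48
Week 2: opening $23,785.48; interest $333.00 → $24,118.48; payment $8,039.49; balance $16,078.99
Week 3: opening $16,078.99; interest $225.11 → $16,304.10; payment $8,152.05; balance $8,152.05

$8,152.05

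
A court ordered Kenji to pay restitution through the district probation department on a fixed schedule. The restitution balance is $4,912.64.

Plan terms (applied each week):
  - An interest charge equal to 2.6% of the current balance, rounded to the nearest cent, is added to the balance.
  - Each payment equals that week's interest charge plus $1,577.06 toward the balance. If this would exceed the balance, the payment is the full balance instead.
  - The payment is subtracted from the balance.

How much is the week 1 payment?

Week 1: opening $4,912.64; interest $127.73 → $5,040.37; payment $1,704.79; balance $3,335.58

$1,704.79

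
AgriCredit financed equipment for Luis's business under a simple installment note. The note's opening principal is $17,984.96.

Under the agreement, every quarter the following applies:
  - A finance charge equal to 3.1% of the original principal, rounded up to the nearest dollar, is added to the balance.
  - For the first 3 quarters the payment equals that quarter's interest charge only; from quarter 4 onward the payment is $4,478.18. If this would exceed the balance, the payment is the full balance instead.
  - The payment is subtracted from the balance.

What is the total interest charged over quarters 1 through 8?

# | Opening | Interest | Payment | End bal
1 | $17,984.96 | $558.00 | $558.00 | $17,984.96
2 | $17,984.96 | $558.00 | $558.00 | $17,984.96
3 | $17,984.96 | $558.00 | $558.00 | $17,984.96
4 | $17,984.96 | $558.00 | $4,478.18 | $14,064.78
5 | $14,064.78 | $558.00 | $4,478.18 | $10,144.60
6 | $10,144.60 | $558.00 | $4,478.18 | $6,224.42
7 | $6,224.42 | $558.00 | $4,478.18 | $2,304.24
8 | $2,304.24 | $558.00 | $2,862.24 | $0.00
Total interest: $558.00 + $558.00 + $558.00 + $558.00 + $558.00 + $558.00 + $558.00 + $558.00 = $4,464.00

$4,464.00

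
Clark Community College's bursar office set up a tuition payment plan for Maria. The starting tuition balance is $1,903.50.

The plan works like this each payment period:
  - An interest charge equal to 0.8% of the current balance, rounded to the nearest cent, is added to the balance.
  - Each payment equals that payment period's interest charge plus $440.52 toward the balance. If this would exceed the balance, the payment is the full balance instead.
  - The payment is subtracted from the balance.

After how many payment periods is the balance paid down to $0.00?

5

# | Opening | Interest | Payment | End bal
1 | $1,903.50 | $15.23 | $455.75 | $1,462.98
2 | $1,462.98 | $11.70 | $452.22 | $1,022.46
3 | $1,022.46 | $8.18 | $448.70 | $581.94
4 | $581.94 | $4.66 | $445.18 | $141.42
5 | $141.42 | $1.13 | $142.55 | $0.00
Balance reaches $0.00 in payment period 5.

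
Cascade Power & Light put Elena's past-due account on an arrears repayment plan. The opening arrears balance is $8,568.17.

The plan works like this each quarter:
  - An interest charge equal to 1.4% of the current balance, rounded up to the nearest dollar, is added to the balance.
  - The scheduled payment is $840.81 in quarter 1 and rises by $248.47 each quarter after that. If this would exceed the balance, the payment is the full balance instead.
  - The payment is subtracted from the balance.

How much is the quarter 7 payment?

$298.26

Quarter 1: opening $8,568.17; interest $120.00 → $8,688.17; payment $840.81; balance $7,847.36
Quarter 2: opening $7,847.36; interest $110.00 → $7,957.36; payment $1,089.28; balance $6,868.08
Quarter 3: opening $6,868.08; interest $97.00 → $6,965.08; payment $1,337.75; balance $5,627.33
Quarter 4: opening $5,627.33; interest $79.00 → $5,706.33; payment $1,586.22; balance $4,120.11
Quarter 5: opening $4,120.11; interest $58.00 → $4,178.11; payment $1,834.69; balance $2,343.42
Quarter 6: opening $2,343.42; interest $33.00 → $2,376.42; payment $2,083.16; balance $293.26
Quarter 7: opening $293.26; interest $5.00 → $298.26; payment $298.26; balance $0.00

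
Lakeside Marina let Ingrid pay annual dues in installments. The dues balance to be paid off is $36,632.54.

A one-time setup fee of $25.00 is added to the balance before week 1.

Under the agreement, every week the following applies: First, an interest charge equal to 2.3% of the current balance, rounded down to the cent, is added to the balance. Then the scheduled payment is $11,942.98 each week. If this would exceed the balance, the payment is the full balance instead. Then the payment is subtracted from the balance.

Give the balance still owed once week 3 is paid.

Week 1: opening $36,657.54; interest $843.12 → $37,500.66; payment $11,942.98; balance $25,557.68
Week 2: opening $25,557.68; interest $587.82 → $26,145.50; payment $11,942.98; balance $14,202.52
Week 3: opening $14,202.52; interest $326.65 → $14,529.17; payment $11,942.98; balance $2,586.19

$2,586.19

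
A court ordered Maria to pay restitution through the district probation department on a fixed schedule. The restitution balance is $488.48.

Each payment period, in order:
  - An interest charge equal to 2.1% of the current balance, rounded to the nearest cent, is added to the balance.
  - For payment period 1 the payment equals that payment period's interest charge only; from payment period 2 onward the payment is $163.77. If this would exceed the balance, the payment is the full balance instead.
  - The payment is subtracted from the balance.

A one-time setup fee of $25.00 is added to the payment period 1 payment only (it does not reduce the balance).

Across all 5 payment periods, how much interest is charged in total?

$31.67

Payment period 1: opening $488.48; interest $10.26 → $498.74; payment $10.26 (+ $25.00 fee); balance $488.48
Payment period 2: opening $488.48; interest $10.26 → $498.74; payment $163.77; balance $334.97
Payment period 3: opening $334.97; interest $7.03 → $342.00; payment $163.77; balance $178.23
Payment period 4: opening $178.23; interest $3.74 → $181.97; payment $163.77; balance $18.20
Payment period 5: opening $18.20; interest $0.38 → $18.58; payment $18.58; balance $0.00
Total interest: $10.26 + $10.26 + $7.03 + $3.74 + $0.38 = $31.67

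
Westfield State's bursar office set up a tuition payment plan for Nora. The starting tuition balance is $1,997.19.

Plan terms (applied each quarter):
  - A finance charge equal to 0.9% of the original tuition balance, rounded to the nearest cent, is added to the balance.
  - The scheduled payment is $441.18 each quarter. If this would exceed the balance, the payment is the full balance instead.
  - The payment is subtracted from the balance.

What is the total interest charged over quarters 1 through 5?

$89.85

Quarter 1: $1,997.19 +$17.97 interest = $2,015.16; pay $441.18 → $1,573.98
Quarter 2: $1,573.98 +$17.97 interest = $1,591.95; pay $441.18 → $1,150.77
Quarter 3: $1,150.77 +$17.97 interest = $1,168.74; pay $441.18 → $727.56
Quarter 4: $727.56 +$17.97 interest = $745.53; pay $441.18 → $304.35
Quarter 5: $304.35 +$17.97 interest = $322.32; pay $322.32 → $0.00
Total interest: $17.97 + $17.97 + $17.97 + $17.97 + $17.97 = $89.85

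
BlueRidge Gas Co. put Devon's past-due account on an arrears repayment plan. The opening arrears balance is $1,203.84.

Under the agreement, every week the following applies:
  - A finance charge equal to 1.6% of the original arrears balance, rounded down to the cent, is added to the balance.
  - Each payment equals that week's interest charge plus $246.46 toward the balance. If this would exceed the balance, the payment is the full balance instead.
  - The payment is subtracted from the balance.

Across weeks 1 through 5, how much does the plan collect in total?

Week 1: opening $1,203.84; interest $19.26 → $1,223.10; payment $265.72; balance $957.38
Week 2: opening $957.38; interest $19.26 → $976.64; payment $265.72; balance $710.92
Week 3: opening $710.92; interest $19.26 → $730.18; payment $265.72; balance $464.46
Week 4: opening $464.46; interest $19.26 → $483.72; payment $265.72; balance $218.00
Week 5: opening $218.00; interest $19.26 → $237.26; payment $237.26; balance $0.00
Total paid: $1,300.14

$1,300.14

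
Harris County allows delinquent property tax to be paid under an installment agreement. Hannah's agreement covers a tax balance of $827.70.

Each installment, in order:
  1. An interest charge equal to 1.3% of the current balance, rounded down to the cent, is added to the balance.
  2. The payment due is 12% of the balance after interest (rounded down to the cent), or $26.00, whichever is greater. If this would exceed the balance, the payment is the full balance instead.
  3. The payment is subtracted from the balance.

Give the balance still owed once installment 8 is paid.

# | Opening | Interest | Payment | End bal
1 | $827.70 | $10.76 | $100.61 | $737.85
2 | $737.85 | $9.59 | $89.69 | $657.75
3 | $657.75 | $8.55 | $79.95 | $586.35
4 | $586.35 | $7.62 | $71.27 | $522.70
5 | $522.70 | $6.79 | $63.53 | $465.96
6 | $465.96 | $6.05 | $56.64 | $415.37
7 | $415.37 | $5.39 | $50.49 | $370.27
8 | $370.27 | $4.81 | $45.00 | $330.08

$330.08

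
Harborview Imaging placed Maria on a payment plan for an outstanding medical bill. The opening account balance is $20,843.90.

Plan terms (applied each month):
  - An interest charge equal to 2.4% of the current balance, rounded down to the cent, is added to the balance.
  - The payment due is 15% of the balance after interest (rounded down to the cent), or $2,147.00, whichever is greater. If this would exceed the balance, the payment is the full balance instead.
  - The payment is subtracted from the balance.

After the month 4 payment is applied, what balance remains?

Month 1: opening $20,843.90; interest $500.25 → $21,344.15; payment $3,201.62; balance $18,142.53
Month 2: opening $18,142.53; interest $435.42 → $18,577.95; payment $2,786.69; balance $15,791.26
Month 3: opening $15,791.26; interest $378.99 → $16,170.25; payment $2,425.53; balance $13,744.72
Month 4: opening $13,744.72; interest $329.87 → $14,074.59; payment $2,147.00; balance $11,927.59

$11,927.59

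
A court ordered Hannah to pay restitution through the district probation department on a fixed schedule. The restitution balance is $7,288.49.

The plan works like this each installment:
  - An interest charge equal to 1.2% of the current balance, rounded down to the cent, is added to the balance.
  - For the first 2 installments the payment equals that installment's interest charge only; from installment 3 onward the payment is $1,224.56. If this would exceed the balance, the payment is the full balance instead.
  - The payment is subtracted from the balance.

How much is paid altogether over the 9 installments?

$7,783.26

Installment 1: opening $7,288.49; interest $87.46 → $7,375.95; payment $87.46; balance $7,288.49
Installment 2: opening $7,288.49; interest $87.46 → $7,375.95; payment $87.46; balance $7,288.49
Installment 3: opening $7,288.49; interest $87.46 → $7,375.95; payment $1,224.56; balance $6,151.39
Installment 4: opening $6,151.39; interest $73.81 → $6,225.20; payment $1,224.56; balance $5,000.64
Installment 5: opening $5,000.64; interest $60.00 → $5,060.64; payment $1,224.56; balance $3,836.08
Installment 6: opening $3,836.08; interest $46.03 → $3,882.11; payment $1,224.56; balance $2,657.55
Installment 7: opening $2,657.55; interest $31.89 → $2,689.44; payment $1,224.56; balance $1,464.88
Installment 8: opening $1,464.88; interest $17.57 → $1,482.45; payment $1,224.56; balance $257.89
Installment 9: opening $257.89; interest $3.09 → $260.98; payment $260.98; balance $0.00
Total paid: $7,783.26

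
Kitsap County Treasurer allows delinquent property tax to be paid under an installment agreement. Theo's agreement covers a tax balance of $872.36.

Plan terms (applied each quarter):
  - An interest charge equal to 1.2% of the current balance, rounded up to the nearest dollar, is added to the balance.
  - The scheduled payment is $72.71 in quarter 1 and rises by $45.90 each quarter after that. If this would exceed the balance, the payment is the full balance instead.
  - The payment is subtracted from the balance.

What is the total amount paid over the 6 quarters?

$916.36

Quarter 1: opening $872.36; interest $11.00 → $883.36; payment $72.71; balance $810.65
Quarter 2: opening $810.65; interest $10.00 → $820.65; payment $118.61; balance $702.04
Quarter 3: opening $702.04; interest $9.00 → $711.04; payment $164.51; balance $546.53
Quarter 4: opening $546.53; interest $7.00 → $553.53; payment $210.41; balance $343.12
Quarter 5: opening $343.12; interest $5.00 → $348.12; payment $256.31; balance $91.81
Quarter 6: opening $91.81; interest $2.00 → $93.81; payment $93.81; balance $0.00
Total paid: $916.36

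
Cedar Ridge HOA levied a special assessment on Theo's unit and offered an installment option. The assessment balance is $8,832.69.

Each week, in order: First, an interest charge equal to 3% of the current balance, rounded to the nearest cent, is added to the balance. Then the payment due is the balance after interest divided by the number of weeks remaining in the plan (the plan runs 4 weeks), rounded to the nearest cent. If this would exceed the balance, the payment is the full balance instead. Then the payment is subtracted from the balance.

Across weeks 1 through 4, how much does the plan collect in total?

$9,515.32

Week 1: opening $8,832.69; interest $264.98 → $9,097.67; payment $2,274.42; balance $6,823.25
Week 2: opening $6,823.25; interest $204.70 → $7,027.95; payment $2,342.65; balance $4,685.30
Week 3: opening $4,685.30; interest $140.56 → $4,825.86; payment $2,412.93; balance $2,412.93
Week 4: opening $2,412.93; interest $72.39 → $2,485.32; payment $2,485.32; balance $0.00
Total paid: $9,515.32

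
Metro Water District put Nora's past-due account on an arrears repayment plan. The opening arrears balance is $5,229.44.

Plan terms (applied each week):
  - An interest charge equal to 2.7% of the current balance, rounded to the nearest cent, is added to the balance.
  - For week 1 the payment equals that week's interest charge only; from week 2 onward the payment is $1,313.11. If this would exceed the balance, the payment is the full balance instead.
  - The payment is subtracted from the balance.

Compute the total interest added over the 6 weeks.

$522.08

Week 1: opening $5,229.44; interest $141.19 → $5,370.63; payment $141.19; balance $5,229.44
Week 2: opening $5,229.44; interest $141.19 → $5,370.63; payment $1,313.11; balance $4,057.52
Week 3: opening $4,057.52; interest $109.55 → $4,167.07; payment $1,313.11; balance $2,853.96
Week 4: opening $2,853.96; interest $77.06 → $2,931.02; payment $1,313.11; balance $1,617.91
Week 5: opening $1,617.91; interest $43.68 → $1,661.59; payment $1,313.11; balance $348.48
Week 6: opening $348.48; interest $9.41 → $357.89; payment $357.89; balance $0.00
Total interest: $141.19 + $141.19 + $109.55 + $77.06 + $43.68 + $9.41 = $522.08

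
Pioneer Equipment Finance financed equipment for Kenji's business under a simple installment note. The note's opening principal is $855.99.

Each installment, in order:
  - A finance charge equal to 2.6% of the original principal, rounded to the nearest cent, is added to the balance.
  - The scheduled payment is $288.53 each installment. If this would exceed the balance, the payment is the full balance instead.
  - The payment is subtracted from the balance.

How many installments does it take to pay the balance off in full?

Installment 1: opening $855.99; interest $22.26 → $878.25; payment $288.53; balance $589.72
Installment 2: opening $589.72; interest $22.26 → $611.98; payment $288.53; balance $323.45
Installment 3: opening $323.45; interest $22.26 → $345.71; payment $288.53; balance $57.18
Installment 4: opening $57.18; interest $22.26 → $79.44; payment $79.44; balance $0.00
Balance reaches $0.00 in installment 4.

4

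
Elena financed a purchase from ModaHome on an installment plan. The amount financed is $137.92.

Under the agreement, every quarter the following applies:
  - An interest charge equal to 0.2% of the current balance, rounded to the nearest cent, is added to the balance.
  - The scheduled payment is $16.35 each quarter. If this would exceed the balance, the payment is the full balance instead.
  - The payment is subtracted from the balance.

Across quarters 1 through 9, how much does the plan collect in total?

$139.24

# | Opening | Interest | Payment | End bal
1 | $137.92 | $0.28 | $16.35 | $121.85
2 | $121.85 | $0.24 | $16.35 | $105.74
3 | $105.74 | $0.21 | $16.35 | $89.60
4 | $89.60 | $0.18 | $16.35 | $73.43
5 | $73.43 | $0.15 | $16.35 | $57.23
6 | $57.23 | $0.11 | $16.35 | $40.99
7 | $40.99 | $0.08 | $16.35 | $24.72
8 | $24.72 | $0.05 | $16.35 | $8.42
9 | $8.42 | $0.02 | $8.44 | $0.00
Total paid: $139.24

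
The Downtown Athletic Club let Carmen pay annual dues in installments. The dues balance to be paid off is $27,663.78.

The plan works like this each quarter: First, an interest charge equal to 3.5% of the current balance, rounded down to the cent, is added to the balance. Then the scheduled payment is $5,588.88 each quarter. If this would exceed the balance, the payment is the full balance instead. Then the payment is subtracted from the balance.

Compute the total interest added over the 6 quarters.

# | Opening | Interest | Payment | End bal
1 | $27,663.78 | $968.23 | $5,588.88 | $23,043.13
2 | $23,043.13 | $806.50 | $5,588.88 | $18,260.75
3 | $18,260.75 | $639.12 | $5,588.88 | $13,310.99
4 | $13,310.99 | $465.88 | $5,588.88 | $8,187.99
5 | $8,187.99 | $286.57 | $5,588.88 | $2,885.68
6 | $2,885.68 | $100.99 | $2,986.67 | $0.00
Total interest: $968.23 + $806.50 + $639.12 + $465.88 + $286.57 + $100.99 = $3,267.29

$3,267.29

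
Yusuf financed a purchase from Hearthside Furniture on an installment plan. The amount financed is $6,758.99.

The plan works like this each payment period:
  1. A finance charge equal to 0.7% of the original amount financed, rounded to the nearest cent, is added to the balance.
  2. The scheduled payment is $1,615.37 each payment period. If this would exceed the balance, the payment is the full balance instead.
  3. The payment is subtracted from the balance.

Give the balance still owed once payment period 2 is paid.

# | Opening | Interest | Payment | End bal
1 | $6,758.99 | $47.31 | $1,615.37 | $5,190.93
2 | $5,190.93 | $47.31 | $1,615.37 | $3,622.87

$3,622.87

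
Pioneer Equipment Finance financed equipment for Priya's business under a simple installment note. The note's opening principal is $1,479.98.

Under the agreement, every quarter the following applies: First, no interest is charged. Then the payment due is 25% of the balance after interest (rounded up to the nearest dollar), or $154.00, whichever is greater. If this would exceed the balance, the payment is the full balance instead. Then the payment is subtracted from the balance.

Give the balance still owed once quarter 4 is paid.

Quarter 1: $1,479.98 − $370.00 → $1,109.98
Quarter 2: $1,109.98 − $278.00 → $831.98
Quarter 3: $831.98 − $208.00 → $623.98
Quarter 4: $623.98 − $156.00 → $467.98

$467.98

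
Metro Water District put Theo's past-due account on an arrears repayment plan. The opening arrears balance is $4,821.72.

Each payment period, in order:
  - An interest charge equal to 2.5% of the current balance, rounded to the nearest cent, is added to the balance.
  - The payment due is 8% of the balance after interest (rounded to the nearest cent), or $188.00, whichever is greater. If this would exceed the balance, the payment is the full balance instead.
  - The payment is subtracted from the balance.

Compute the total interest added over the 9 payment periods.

Payment period 1: opening $4,821.72; interest $120.54 → $4,942.26; payment $395.38; balance $4,546.88
Payment period 2: opening $4,546.88; interest $113.67 → $4,660.55; payment $372.84; balance $4,287.71
Payment period 3: opening $4,287.71; interest $107.19 → $4,394.90; payment $351.59; balance $4,043.31
Payment period 4: opening $4,043.31; interest $101.08 → $4,144.39; payment $331.55; balance $3,812.84
Payment period 5: opening $3,812.84; interest $95.32 → $3,908.16; payment $312.65; balance $3,595.51
Payment period 6: opening $3,595.51; interest $89.89 → $3,685.40; payment $294.83; balance $3,390.57
Payment period 7: opening $3,390.57; interest $84.76 → $3,475.33; payment $278.03; balance $3,197.30
Payment period 8: opening $3,197.30; interest $79.93 → $3,277.23; payment $262.18; balance $3,015.05
Payment period 9: opening $3,015.05; interest $75.38 → $3,090.43; payment $247.23; balance $2,843.20
Total interest: $120.54 + $113.67 + $107.19 + $101.08 + $95.32 + $89.89 + $84.76 + $79.93 + $75.38 = $867.76

$867.76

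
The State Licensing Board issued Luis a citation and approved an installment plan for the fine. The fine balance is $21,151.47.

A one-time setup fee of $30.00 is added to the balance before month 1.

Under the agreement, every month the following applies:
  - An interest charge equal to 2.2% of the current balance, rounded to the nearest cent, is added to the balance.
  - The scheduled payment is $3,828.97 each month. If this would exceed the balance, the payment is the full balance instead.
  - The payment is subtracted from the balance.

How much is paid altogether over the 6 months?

$22,834.55

Month 1: $21,181.47 +$465.99 interest = $21,647.46; pay $3,828.97 → $17,818.49
Month 2: $17,818.49 +$392.01 interest = $18,210.50; pay $3,828.97 → $14,381.53
Month 3: $14,381.53 +$316.39 interest = $14,697.92; pay $3,828.97 → $10,868.95
Month 4: $10,868.95 +$239.12 interest = $11,108.07; pay $3,828.97 → $7,279.10
Month 5: $7,279.10 +$160.14 interest = $7,439.24; pay $3,828.97 → $3,610.27
Month 6: $3,610.27 +$79.43 interest = $3,689.70; pay $3,689.70 → $0.00
Total paid: $22,834.55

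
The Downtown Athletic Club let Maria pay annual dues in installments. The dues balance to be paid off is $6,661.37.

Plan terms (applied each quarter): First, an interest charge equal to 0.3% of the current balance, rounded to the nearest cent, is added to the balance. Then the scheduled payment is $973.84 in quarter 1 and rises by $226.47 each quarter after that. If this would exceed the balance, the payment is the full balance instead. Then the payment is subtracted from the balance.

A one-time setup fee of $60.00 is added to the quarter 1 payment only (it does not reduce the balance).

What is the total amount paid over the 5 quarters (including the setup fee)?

$6,785.77

Quarter 1: $6,661.37 +$19.98 interest = $6,681.35; pay $973.84 (+ $60.00 fee) → $5,707.51
Quarter 2: $5,707.51 +$17.12 interest = $5,724.63; pay $1,200.31 → $4,524.32
Quarter 3: $4,524.32 +$13.57 interest = $4,537.89; pay $1,426.78 → $3,111.11
Quarter 4: $3,111.11 +$9.33 interest = $3,120.44; pay $1,653.25 → $1,467.19
Quarter 5: $1,467.19 +$4.40 interest = $1,471.59; pay $1,471.59 → $0.00
Total paid: $6,785.77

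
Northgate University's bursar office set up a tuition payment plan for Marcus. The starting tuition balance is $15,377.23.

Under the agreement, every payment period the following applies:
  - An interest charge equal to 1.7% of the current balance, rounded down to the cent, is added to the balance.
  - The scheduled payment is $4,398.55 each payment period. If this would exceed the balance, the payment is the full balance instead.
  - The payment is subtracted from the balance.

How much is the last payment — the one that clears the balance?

$2,800.43

Payment period 1: $15,377.23 +$261.41 interest = $15,638.64; pay $4,398.55 → $11,240.09
Payment period 2: $11,240.09 +$191.08 interest = $11,431.17; pay $4,398.55 → $7,032.62
Payment period 3: $7,032.62 +$119.55 interest = $7,152.17; pay $4,398.55 → $2,753.62
Payment period 4: $2,753.62 +$46.81 interest = $2,800.43; pay $2,800.43 → $0.00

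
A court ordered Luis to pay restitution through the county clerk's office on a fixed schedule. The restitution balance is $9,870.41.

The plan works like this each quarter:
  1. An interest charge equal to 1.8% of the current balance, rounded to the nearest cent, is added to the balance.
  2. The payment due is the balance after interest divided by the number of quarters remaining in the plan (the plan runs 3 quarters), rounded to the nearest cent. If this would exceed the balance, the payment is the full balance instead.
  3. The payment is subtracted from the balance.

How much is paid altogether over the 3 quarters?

# | Opening | Interest | Payment | End bal
1 | $9,870.41 | $177.67 | $3,349.36 | $6,698.72
2 | $6,698.72 | $120.58 | $3,409.65 | $3,409.65
3 | $3,409.65 | $61.37 | $3,471.02 | $0.00
Total paid: $10,230.03

$10,230.03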